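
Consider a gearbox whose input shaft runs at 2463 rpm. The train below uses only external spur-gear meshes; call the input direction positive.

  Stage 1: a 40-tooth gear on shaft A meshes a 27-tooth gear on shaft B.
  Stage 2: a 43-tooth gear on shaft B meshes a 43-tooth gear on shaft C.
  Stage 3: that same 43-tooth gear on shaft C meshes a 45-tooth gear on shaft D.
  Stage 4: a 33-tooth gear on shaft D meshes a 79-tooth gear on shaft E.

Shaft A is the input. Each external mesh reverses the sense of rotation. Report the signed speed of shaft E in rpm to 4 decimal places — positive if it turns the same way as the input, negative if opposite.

+1456.4763 rpm (same as input, |ω| = 1456.4763 rpm)

Stage 1 [40T→27T]: ω = 2463.0000×40/27 = 3648.8889 rpm, dir flips to −; running = −3648.8889
Stage 2 [43T→43T]: ω = 3648.8889×43/43 = 3648.8889 rpm, dir flips to +; running = +3648.8889
Stage 3 [43T→45T]: ω = 3648.8889×43/45 = 3486.7160 rpm, dir flips to −; running = −3486.7160
Stage 4 [33T→79T]: ω = 3486.7160×33/79 = 1456.4763 rpm, dir flips to +; running = +1456.4763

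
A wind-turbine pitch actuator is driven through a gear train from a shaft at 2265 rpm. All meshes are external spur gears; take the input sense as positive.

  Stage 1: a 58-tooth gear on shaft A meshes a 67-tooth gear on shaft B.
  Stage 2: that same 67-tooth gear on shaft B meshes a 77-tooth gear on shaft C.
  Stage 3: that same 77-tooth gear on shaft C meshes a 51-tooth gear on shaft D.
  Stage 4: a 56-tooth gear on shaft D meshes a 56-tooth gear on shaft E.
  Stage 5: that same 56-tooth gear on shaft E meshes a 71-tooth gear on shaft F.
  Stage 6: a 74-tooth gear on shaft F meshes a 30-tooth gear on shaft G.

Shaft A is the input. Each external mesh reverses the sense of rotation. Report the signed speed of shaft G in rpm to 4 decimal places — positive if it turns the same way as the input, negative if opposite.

Stage 1 [58T→67T]: ω = 2265.0000×58/67 = 1960.7463 rpm, dir flips to −; running = −1960.7463
Stage 2 [67T→77T]: ω = 1960.7463×67/77 = 1706.1039 rpm, dir flips to +; running = +1706.1039
Stage 3 [77T→51T]: ω = 1706.1039×77/51 = 2575.8824 rpm, dir flips to −; running = −2575.8824
Stage 4 [56T→56T]: ω = 2575.8824×56/56 = 2575.8824 rpm, dir flips to +; running = +2575.8824
Stage 5 [56T→71T]: ω = 2575.8824×56/71 = 2031.6819 rpm, dir flips to −; running = −2031.6819
Stage 6 [74T→30T]: ω = 2031.6819×74/30 = 5011.4819 rpm, dir flips to +; running = +5011.4819

+5011.4819 rpm (same as input, |ω| = 5011.4819 rpm)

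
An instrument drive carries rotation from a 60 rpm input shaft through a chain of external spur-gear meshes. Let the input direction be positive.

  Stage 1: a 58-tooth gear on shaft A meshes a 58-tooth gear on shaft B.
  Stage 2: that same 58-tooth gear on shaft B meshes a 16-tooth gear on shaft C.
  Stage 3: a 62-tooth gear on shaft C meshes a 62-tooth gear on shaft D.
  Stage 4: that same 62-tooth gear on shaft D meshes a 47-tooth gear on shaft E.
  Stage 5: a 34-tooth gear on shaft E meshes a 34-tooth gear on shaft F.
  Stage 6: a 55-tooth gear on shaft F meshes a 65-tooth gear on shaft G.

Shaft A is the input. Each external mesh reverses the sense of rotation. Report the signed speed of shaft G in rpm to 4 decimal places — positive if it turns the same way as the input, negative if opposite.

Stage 1 [58T→58T]: ω = 60.0000×58/58 = 60.0000 rpm, dir flips to −; running = −60.0000
Stage 2 [58T→16T]: ω = 60.0000×58/16 = 217.5000 rpm, dir flips to +; running = +217.5000
Stage 3 [62T→62T]: ω = 217.5000×62/62 = 217.5000 rpm, dir flips to −; running = −217.5000
Stage 4 [62T→47T]: ω = 217.5000×62/47 = 286.9149 rpm, dir flips to +; running = +286.9149
Stage 5 [34T→34T]: ω = 286.9149×34/34 = 286.9149 rpm, dir flips to −; running = −286.9149
Stage 6 [55T→65T]: ω = 286.9149×55/65 = 242.7741 rpm, dir flips to +; running = +242.7741

+242.7741 rpm (same as input, |ω| = 242.7741 rpm)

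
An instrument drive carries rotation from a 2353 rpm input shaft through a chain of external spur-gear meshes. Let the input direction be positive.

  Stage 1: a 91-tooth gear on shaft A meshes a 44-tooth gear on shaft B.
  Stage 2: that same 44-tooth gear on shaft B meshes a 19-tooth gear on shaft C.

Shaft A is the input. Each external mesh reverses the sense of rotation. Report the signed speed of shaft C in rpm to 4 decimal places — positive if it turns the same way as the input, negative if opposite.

Stage 1 [91T→44T]: ω = 2353.0000×91/44 = 4866.4318 rpm, dir flips to −; running = −4866.4318
Stage 2 [44T→19T]: ω = 4866.4318×44/19 = 11269.6316 rpm, dir flips to +; running = +11269.6316

+11269.6316 rpm (same as input, |ω| = 11269.6316 rpm)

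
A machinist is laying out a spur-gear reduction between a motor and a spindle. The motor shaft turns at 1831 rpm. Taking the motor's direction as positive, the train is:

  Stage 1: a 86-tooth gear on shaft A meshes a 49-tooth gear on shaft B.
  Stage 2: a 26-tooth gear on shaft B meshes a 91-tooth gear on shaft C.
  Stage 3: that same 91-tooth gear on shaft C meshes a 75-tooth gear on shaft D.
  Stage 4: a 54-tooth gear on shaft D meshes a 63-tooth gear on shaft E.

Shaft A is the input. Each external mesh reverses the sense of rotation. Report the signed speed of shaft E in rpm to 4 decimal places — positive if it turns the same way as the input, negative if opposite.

+954.8959 rpm (same as input, |ω| = 954.8959 rpm)

Stage 1 [86T→49T]: ω = 1831.0000×86/49 = 3213.5918 rpm, dir flips to −; running = −3213.5918
Stage 2 [26T→91T]: ω = 3213.5918×26/91 = 918.1691 rpm, dir flips to +; running = +918.1691
Stage 3 [91T→75T]: ω = 918.1691×91/75 = 1114.0452 rpm, dir flips to −; running = −1114.0452
Stage 4 [54T→63T]: ω = 1114.0452×54/63 = 954.8959 rpm, dir flips to +; running = +954.8959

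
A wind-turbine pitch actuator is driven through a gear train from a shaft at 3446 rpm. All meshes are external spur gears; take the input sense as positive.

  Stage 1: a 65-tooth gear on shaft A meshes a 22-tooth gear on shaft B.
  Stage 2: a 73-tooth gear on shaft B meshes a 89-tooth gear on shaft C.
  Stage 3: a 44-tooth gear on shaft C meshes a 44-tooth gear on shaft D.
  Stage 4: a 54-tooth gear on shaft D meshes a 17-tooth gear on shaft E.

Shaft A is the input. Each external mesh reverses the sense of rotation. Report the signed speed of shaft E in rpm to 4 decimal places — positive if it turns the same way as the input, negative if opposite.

Stage 1 [65T→22T]: ω = 3446.0000×65/22 = 10181.3636 rpm, dir flips to −; running = −10181.3636
Stage 2 [73T→89T]: ω = 10181.3636×73/89 = 8351.0061 rpm, dir flips to +; running = +8351.0061
Stage 3 [44T→44T]: ω = 8351.0061×44/44 = 8351.0061 rpm, dir flips to −; running = −8351.0061
Stage 4 [54T→17T]: ω = 8351.0061×54/17 = 26526.7253 rpm, dir flips to +; running = +26526.7253

+26526.7253 rpm (same as input, |ω| = 26526.7253 rpm)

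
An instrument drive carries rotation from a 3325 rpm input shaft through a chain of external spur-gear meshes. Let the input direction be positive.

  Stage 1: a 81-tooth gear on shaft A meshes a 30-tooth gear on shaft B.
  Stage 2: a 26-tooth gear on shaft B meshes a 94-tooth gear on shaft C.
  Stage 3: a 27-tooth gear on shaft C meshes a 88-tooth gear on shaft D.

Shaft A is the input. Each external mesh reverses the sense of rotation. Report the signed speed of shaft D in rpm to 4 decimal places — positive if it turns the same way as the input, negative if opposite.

Stage 1 [81T→30T]: ω = 3325.0000×81/30 = 8977.5000 rpm, dir flips to −; running = −8977.5000
Stage 2 [26T→94T]: ω = 8977.5000×26/94 = 2483.1383 rpm, dir flips to +; running = +2483.1383
Stage 3 [27T→88T]: ω = 2483.1383×27/88 = 761.8720 rpm, dir flips to −; running = −761.8720

-761.8720 rpm (opposite to input, |ω| = 761.8720 rpm)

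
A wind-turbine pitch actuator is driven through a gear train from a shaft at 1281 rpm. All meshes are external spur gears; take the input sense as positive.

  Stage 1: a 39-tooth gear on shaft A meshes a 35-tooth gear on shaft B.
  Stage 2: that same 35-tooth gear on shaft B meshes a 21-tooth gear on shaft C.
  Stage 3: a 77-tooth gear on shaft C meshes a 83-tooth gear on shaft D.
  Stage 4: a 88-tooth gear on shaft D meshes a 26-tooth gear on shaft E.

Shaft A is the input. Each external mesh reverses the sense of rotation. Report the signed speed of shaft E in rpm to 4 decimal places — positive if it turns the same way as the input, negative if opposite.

Stage 1 [39T→35T]: ω = 1281.0000×39/35 = 1427.4000 rpm, dir flips to −; running = −1427.4000
Stage 2 [35T→21T]: ω = 1427.4000×35/21 = 2379.0000 rpm, dir flips to +; running = +2379.0000
Stage 3 [77T→83T]: ω = 2379.0000×77/83 = 2207.0241 rpm, dir flips to −; running = −2207.0241
Stage 4 [88T→26T]: ω = 2207.0241×88/26 = 7469.9277 rpm, dir flips to +; running = +7469.9277

+7469.9277 rpm (same as input, |ω| = 7469.9277 rpm)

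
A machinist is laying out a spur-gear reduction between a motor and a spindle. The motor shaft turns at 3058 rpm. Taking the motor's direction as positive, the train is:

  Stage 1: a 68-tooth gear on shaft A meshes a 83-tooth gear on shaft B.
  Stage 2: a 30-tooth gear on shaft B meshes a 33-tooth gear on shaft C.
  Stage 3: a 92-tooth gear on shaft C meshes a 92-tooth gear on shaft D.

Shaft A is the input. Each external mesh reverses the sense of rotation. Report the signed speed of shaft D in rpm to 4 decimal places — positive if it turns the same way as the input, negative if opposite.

-2277.5904 rpm (opposite to input, |ω| = 2277.5904 rpm)

Stage 1 [68T→83T]: ω = 3058.0000×68/83 = 2505.3494 rpm, dir flips to −; running = −2505.3494
Stage 2 [30T→33T]: ω = 2505.3494×30/33 = 2277.5904 rpm, dir flips to +; running = +2277.5904
Stage 3 [92T→92T]: ω = 2277.5904×92/92 = 2277.5904 rpm, dir flips to −; running = −2277.5904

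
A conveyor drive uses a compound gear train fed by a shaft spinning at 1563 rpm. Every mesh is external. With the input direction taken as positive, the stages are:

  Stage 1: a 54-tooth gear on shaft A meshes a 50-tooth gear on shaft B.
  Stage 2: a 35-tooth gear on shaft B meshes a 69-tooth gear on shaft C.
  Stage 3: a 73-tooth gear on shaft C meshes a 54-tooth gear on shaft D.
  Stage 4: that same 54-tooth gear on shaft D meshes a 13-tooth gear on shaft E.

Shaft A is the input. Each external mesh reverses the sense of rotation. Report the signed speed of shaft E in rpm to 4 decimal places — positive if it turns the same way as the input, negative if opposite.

Stage 1 [54T→50T]: ω = 1563.0000×54/50 = 1688.0400 rpm, dir flips to −; running = −1688.0400
Stage 2 [35T→69T]: ω = 1688.0400×35/69 = 856.2522 rpm, dir flips to +; running = +856.2522
Stage 3 [73T→54T]: ω = 856.2522×73/54 = 1157.5261 rpm, dir flips to −; running = −1157.5261
Stage 4 [54T→13T]: ω = 1157.5261×54/13 = 4808.1853 rpm, dir flips to +; running = +4808.1853

+4808.1853 rpm (same as input, |ω| = 4808.1853 rpm)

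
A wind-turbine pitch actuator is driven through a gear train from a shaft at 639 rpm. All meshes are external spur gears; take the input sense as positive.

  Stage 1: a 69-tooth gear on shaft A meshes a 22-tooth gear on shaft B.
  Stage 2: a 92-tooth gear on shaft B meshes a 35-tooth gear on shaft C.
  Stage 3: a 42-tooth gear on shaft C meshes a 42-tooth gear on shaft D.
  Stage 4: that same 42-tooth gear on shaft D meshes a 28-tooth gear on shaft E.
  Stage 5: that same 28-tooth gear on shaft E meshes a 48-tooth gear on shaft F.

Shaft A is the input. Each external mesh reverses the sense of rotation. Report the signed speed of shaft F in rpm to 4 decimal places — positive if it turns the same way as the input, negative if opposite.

Stage 1 [69T→22T]: ω = 639.0000×69/22 = 2004.1364 rpm, dir flips to −; running = −2004.1364
Stage 2 [92T→35T]: ω = 2004.1364×92/35 = 5268.0156 rpm, dir flips to +; running = +5268.0156
Stage 3 [42T→42T]: ω = 5268.0156×42/42 = 5268.0156 rpm, dir flips to −; running = −5268.0156
Stage 4 [42T→28T]: ω = 5268.0156×42/28 = 7902.0234 rpm, dir flips to +; running = +7902.0234
Stage 5 [28T→48T]: ω = 7902.0234×28/48 = 4609.5136 rpm, dir flips to −; running = −4609.5136

-4609.5136 rpm (opposite to input, |ω| = 4609.5136 rpm)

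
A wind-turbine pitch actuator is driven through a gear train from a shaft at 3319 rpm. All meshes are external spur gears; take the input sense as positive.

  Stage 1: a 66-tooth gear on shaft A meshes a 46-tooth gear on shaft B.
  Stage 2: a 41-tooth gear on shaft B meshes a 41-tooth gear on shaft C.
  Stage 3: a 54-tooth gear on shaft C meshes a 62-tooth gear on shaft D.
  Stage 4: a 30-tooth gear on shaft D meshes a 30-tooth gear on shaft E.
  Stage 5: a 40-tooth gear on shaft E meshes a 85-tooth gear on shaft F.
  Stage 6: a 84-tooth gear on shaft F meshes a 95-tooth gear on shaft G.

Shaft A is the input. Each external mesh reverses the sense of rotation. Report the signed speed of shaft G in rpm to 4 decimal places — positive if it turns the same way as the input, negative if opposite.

+1725.8068 rpm (same as input, |ω| = 1725.8068 rpm)

Stage 1 [66T→46T]: ω = 3319.0000×66/46 = 4762.0435 rpm, dir flips to −; running = −4762.0435
Stage 2 [41T→41T]: ω = 4762.0435×41/41 = 4762.0435 rpm, dir flips to +; running = +4762.0435
Stage 3 [54T→62T]: ω = 4762.0435×54/62 = 4147.5863 rpm, dir flips to −; running = −4147.5863
Stage 4 [30T→30T]: ω = 4147.5863×30/30 = 4147.5863 rpm, dir flips to +; running = +4147.5863
Stage 5 [40T→85T]: ω = 4147.5863×40/85 = 1951.8053 rpm, dir flips to −; running = −1951.8053
Stage 6 [84T→95T]: ω = 1951.8053×84/95 = 1725.8068 rpm, dir flips to +; running = +1725.8068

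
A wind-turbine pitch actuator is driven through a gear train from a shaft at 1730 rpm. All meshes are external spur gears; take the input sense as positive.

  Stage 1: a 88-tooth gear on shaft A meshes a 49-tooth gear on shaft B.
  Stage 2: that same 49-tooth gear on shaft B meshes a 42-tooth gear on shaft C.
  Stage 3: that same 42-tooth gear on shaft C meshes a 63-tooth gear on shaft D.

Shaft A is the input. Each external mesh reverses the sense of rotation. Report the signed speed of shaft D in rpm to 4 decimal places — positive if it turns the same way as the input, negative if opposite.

-2416.5079 rpm (opposite to input, |ω| = 2416.5079 rpm)

Stage 1 [88T→49T]: ω = 1730.0000×88/49 = 3106.9388 rpm, dir flips to −; running = −3106.9388
Stage 2 [49T→42T]: ω = 3106.9388×49/42 = 3624.7619 rpm, dir flips to +; running = +3624.7619
Stage 3 [42T→63T]: ω = 3624.7619×42/63 = 2416.5079 rpm, dir flips to −; running = −2416.5079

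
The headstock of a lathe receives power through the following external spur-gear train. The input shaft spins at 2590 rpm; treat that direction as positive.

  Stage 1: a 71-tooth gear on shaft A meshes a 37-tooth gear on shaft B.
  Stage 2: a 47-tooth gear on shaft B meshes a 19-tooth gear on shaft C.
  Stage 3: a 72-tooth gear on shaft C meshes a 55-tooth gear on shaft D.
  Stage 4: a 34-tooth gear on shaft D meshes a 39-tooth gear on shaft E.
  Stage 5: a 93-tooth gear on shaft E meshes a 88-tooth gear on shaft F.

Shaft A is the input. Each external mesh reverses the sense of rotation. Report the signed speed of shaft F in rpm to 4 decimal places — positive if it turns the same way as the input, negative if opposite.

-14828.0840 rpm (opposite to input, |ω| = 14828.0840 rpm)

Stage 1 [71T→37T]: ω = 2590.0000×71/37 = 4970.0000 rpm, dir flips to −; running = −4970.0000
Stage 2 [47T→19T]: ω = 4970.0000×47/19 = 12294.2105 rpm, dir flips to +; running = +12294.2105
Stage 3 [72T→55T]: ω = 12294.2105×72/55 = 16094.2392 rpm, dir flips to −; running = −16094.2392
Stage 4 [34T→39T]: ω = 16094.2392×34/39 = 14030.8752 rpm, dir flips to +; running = +14030.8752
Stage 5 [93T→88T]: ω = 14030.8752×93/88 = 14828.0840 rpm, dir flips to −; running = −14828.0840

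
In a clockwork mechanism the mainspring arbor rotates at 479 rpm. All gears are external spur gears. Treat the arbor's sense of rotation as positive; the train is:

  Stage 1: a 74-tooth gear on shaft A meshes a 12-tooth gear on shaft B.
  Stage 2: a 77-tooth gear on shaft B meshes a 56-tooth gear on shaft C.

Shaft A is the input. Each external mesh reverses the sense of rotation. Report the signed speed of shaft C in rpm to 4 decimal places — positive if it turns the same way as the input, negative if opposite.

Stage 1 [74T→12T]: ω = 479.0000×74/12 = 2953.8333 rpm, dir flips to −; running = −2953.8333
Stage 2 [77T→56T]: ω = 2953.8333×77/56 = 4061.5208 rpm, dir flips to +; running = +4061.5208

+4061.5208 rpm (same as input, |ω| = 4061.5208 rpm)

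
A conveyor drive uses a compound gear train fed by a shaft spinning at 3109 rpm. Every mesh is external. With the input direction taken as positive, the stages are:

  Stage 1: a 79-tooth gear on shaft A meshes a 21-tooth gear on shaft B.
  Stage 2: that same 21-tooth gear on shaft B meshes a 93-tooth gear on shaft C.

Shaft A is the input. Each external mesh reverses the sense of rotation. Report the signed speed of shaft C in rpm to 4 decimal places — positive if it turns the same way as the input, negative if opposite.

+2640.9785 rpm (same as input, |ω| = 2640.9785 rpm)

Stage 1 [79T→21T]: ω = 3109.0000×79/21 = 11695.7619 rpm, dir flips to −; running = −11695.7619
Stage 2 [21T→93T]: ω = 11695.7619×21/93 = 2640.9785 rpm, dir flips to +; running = +2640.9785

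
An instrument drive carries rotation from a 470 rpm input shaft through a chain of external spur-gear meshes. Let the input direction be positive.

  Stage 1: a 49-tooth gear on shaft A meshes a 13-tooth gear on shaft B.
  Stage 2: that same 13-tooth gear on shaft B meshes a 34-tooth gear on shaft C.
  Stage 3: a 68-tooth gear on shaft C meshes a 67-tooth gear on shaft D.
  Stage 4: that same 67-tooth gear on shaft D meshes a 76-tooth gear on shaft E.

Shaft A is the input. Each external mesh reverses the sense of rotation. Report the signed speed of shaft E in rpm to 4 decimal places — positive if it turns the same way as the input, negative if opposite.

+606.0526 rpm (same as input, |ω| = 606.0526 rpm)

Stage 1 [49T→13T]: ω = 470.0000×49/13 = 1771.5385 rpm, dir flips to −; running = −1771.5385
Stage 2 [13T→34T]: ω = 1771.5385×13/34 = 677.3529 rpm, dir flips to +; running = +677.3529
Stage 3 [68T→67T]: ω = 677.3529×68/67 = 687.4627 rpm, dir flips to −; running = −687.4627
Stage 4 [67T→76T]: ω = 687.4627×67/76 = 606.0526 rpm, dir flips to +; running = +606.0526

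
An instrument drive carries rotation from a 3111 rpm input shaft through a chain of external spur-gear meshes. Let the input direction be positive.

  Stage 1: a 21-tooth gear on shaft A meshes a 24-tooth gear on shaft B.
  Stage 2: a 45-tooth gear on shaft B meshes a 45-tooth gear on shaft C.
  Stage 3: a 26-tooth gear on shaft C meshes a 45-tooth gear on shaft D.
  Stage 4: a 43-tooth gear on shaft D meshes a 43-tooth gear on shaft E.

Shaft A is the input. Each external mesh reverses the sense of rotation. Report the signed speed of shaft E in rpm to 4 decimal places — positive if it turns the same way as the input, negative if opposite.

Stage 1 [21T→24T]: ω = 3111.0000×21/24 = 2722.1250 rpm, dir flips to −; running = −2722.1250
Stage 2 [45T→45T]: ω = 2722.1250×45/45 = 2722.1250 rpm, dir flips to +; running = +2722.1250
Stage 3 [26T→45T]: ω = 2722.1250×26/45 = 1572.7833 rpm, dir flips to −; running = −1572.7833
Stage 4 [43T→43T]: ω = 1572.7833×43/43 = 1572.7833 rpm, dir flips to +; running = +1572.7833

+1572.7833 rpm (same as input, |ω| = 1572.7833 rpm)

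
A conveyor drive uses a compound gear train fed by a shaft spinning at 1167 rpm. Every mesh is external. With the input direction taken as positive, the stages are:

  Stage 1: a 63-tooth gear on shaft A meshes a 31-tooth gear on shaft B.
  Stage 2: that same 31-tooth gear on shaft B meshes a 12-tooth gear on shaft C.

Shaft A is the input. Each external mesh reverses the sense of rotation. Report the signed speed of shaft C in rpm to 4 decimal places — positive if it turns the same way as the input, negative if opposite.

Stage 1 [63T→31T]: ω = 1167.0000×63/31 = 2371.6452 rpm, dir flips to −; running = −2371.6452
Stage 2 [31T→12T]: ω = 2371.6452×31/12 = 6126.7500 rpm, dir flips to +; running = +6126.7500

+6126.7500 rpm (same as input, |ω| = 6126.7500 rpm)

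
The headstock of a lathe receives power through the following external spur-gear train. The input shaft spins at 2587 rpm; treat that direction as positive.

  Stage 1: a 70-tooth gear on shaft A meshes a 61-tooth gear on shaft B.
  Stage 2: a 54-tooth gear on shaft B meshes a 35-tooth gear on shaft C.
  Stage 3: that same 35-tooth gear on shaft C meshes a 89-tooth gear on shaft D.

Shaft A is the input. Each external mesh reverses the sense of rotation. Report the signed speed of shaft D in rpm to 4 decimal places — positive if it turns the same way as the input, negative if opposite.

Stage 1 [70T→61T]: ω = 2587.0000×70/61 = 2968.6885 rpm, dir flips to −; running = −2968.6885
Stage 2 [54T→35T]: ω = 2968.6885×54/35 = 4580.2623 rpm, dir flips to +; running = +4580.2623
Stage 3 [35T→89T]: ω = 4580.2623×35/89 = 1801.2267 rpm, dir flips to −; running = −1801.2267

-1801.2267 rpm (opposite to input, |ω| = 1801.2267 rpm)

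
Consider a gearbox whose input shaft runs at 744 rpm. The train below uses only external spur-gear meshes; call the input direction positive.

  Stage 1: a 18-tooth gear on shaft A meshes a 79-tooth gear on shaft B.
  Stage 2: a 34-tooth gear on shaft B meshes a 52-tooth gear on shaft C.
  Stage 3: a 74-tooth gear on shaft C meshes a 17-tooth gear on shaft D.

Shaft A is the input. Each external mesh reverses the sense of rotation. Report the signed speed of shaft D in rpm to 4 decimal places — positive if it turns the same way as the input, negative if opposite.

-482.4771 rpm (opposite to input, |ω| = 482.4771 rpm)

Stage 1 [18T→79T]: ω = 744.0000×18/79 = 169.5190 rpm, dir flips to −; running = −169.5190
Stage 2 [34T→52T]: ω = 169.5190×34/52 = 110.8393 rpm, dir flips to +; running = +110.8393
Stage 3 [74T→17T]: ω = 110.8393×74/17 = 482.4771 rpm, dir flips to −; running = −482.4771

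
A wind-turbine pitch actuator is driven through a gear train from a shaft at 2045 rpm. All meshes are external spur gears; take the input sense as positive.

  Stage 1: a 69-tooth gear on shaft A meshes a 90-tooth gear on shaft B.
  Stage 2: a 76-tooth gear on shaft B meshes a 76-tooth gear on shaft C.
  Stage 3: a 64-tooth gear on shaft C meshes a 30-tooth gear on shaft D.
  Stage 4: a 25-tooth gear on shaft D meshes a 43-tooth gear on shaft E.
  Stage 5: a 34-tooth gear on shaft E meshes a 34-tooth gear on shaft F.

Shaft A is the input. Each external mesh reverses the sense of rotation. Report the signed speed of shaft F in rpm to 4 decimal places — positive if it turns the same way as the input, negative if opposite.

Stage 1 [69T→90T]: ω = 2045.0000×69/90 = 1567.8333 rpm, dir flips to −; running = −1567.8333
Stage 2 [76T→76T]: ω = 1567.8333×76/76 = 1567.8333 rpm, dir flips to +; running = +1567.8333
Stage 3 [64T→30T]: ω = 1567.8333×64/30 = 3344.7111 rpm, dir flips to −; running = −3344.7111
Stage 4 [25T→43T]: ω = 3344.7111×25/43 = 1944.5995 rpm, dir flips to +; running = +1944.5995
Stage 5 [34T→34T]: ω = 1944.5995×34/34 = 1944.5995 rpm, dir flips to −; running = −1944.5995

-1944.5995 rpm (opposite to input, |ω| = 1944.5995 rpm)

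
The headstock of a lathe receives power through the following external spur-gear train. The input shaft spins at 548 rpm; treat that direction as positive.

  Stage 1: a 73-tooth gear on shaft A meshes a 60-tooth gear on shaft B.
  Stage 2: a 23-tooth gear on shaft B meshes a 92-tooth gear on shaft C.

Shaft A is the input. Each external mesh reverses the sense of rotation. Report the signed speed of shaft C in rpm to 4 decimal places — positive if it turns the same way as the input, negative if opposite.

Stage 1 [73T→60T]: ω = 548.0000×73/60 = 666.7333 rpm, dir flips to −; running = −666.7333
Stage 2 [23T→92T]: ω = 666.7333×23/92 = 166.6833 rpm, dir flips to +; running = +166.6833

+166.6833 rpm (same as input, |ω| = 166.6833 rpm)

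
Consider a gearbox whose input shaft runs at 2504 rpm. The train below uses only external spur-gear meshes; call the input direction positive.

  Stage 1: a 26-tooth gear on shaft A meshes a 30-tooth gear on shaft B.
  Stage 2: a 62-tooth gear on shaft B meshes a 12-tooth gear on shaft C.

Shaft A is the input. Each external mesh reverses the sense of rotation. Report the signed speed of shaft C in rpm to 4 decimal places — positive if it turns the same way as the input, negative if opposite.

Stage 1 [26T→30T]: ω = 2504.0000×26/30 = 2170.1333 rpm, dir flips to −; running = −2170.1333
Stage 2 [62T→12T]: ω = 2170.1333×62/12 = 11212.3556 rpm, dir flips to +; running = +11212.3556

+11212.3556 rpm (same as input, |ω| = 11212.3556 rpm)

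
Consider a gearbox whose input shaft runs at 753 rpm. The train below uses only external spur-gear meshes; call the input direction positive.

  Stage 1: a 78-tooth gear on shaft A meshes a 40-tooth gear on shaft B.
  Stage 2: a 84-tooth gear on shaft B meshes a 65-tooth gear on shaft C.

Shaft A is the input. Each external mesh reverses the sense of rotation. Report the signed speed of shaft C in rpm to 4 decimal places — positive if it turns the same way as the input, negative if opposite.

Stage 1 [78T→40T]: ω = 753.0000×78/40 = 1468.3500 rpm, dir flips to −; running = −1468.3500
Stage 2 [84T→65T]: ω = 1468.3500×84/65 = 1897.5600 rpm, dir flips to +; running = +1897.5600

+1897.5600 rpm (same as input, |ω| = 1897.5600 rpm)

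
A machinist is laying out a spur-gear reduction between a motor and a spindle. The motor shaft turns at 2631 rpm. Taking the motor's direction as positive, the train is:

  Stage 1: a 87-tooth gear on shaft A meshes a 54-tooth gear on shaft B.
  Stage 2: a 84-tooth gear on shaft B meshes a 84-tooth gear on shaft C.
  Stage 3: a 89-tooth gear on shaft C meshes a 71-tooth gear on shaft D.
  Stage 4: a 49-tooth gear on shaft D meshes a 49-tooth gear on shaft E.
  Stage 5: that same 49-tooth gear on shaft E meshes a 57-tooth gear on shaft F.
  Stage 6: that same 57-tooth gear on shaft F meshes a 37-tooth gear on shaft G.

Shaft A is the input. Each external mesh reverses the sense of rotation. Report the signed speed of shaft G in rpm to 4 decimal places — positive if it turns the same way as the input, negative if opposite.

Stage 1 [87T→54T]: ω = 2631.0000×87/54 = 4238.8333 rpm, dir flips to −; running = −4238.8333
Stage 2 [84T→84T]: ω = 4238.8333×84/84 = 4238.8333 rpm, dir flips to +; running = +4238.8333
Stage 3 [89T→71T]: ω = 4238.8333×89/71 = 5313.4671 rpm, dir flips to −; running = −5313.4671
Stage 4 [49T→49T]: ω = 5313.4671×49/49 = 5313.4671 rpm, dir flips to +; running = +5313.4671
Stage 5 [49T→57T]: ω = 5313.4671×49/57 = 4567.7174 rpm, dir flips to −; running = −4567.7174
Stage 6 [57T→37T]: ω = 4567.7174×57/37 = 7036.7538 rpm, dir flips to +; running = +7036.7538

+7036.7538 rpm (same as input, |ω| = 7036.7538 rpm)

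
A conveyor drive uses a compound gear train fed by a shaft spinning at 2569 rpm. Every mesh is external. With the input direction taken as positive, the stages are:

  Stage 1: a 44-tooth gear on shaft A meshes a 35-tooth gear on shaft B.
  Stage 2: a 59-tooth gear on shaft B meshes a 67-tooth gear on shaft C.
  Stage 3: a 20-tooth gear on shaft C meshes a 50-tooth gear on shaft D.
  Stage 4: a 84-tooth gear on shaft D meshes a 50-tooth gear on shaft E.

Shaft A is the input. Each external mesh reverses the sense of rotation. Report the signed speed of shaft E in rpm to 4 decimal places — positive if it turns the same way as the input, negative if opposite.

Stage 1 [44T→35T]: ω = 2569.0000×44/35 = 3229.6000 rpm, dir flips to −; running = −3229.6000
Stage 2 [59T→67T]: ω = 3229.6000×59/67 = 2843.9761 rpm, dir flips to +; running = +2843.9761
Stage 3 [20T→50T]: ω = 2843.9761×20/50 = 1137.5904 rpm, dir flips to −; running = −1137.5904
Stage 4 [84T→50T]: ω = 1137.5904×84/50 = 1911.1520 rpm, dir flips to +; running = +1911.1520

+1911.1520 rpm (same as input, |ω| = 1911.1520 rpm)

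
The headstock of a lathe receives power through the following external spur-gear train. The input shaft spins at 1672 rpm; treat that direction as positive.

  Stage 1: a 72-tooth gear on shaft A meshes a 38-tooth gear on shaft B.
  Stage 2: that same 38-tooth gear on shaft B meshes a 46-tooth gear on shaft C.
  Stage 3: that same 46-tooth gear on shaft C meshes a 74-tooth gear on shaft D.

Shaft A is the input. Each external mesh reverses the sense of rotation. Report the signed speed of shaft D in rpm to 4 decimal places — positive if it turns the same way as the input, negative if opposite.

-1626.8108 rpm (opposite to input, |ω| = 1626.8108 rpm)

Stage 1 [72T→38T]: ω = 1672.0000×72/38 = 3168.0000 rpm, dir flips to −; running = −3168.0000
Stage 2 [38T→46T]: ω = 3168.0000×38/46 = 2617.0435 rpm, dir flips to +; running = +2617.0435
Stage 3 [46T→74T]: ω = 2617.0435×46/74 = 1626.8108 rpm, dir flips to −; running = −1626.8108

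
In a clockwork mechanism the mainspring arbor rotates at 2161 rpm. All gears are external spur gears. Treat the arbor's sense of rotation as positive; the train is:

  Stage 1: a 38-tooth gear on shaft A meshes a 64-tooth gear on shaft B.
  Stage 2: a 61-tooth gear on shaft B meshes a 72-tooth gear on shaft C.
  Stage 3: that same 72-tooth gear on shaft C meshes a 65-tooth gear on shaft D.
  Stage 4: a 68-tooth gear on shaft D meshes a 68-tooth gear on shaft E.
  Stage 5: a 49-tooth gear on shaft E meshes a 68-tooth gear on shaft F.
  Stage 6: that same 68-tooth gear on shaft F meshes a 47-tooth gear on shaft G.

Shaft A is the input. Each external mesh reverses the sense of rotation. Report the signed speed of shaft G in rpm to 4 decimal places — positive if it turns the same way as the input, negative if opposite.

Stage 1 [38T→64T]: ω = 2161.0000×38/64 = 1283.0938 rpm, dir flips to −; running = −1283.0938
Stage 2 [61T→72T]: ω = 1283.0938×61/72 = 1087.0655 rpm, dir flips to +; running = +1087.0655
Stage 3 [72T→65T]: ω = 1087.0655×72/65 = 1204.1341 rpm, dir flips to −; running = −1204.1341
Stage 4 [68T→68T]: ω = 1204.1341×68/68 = 1204.1341 rpm, dir flips to +; running = +1204.1341
Stage 5 [49T→68T]: ω = 1204.1341×49/68 = 867.6849 rpm, dir flips to −; running = −867.6849
Stage 6 [68T→47T]: ω = 867.6849×68/47 = 1255.3739 rpm, dir flips to +; running = +1255.3739

+1255.3739 rpm (same as input, |ω| = 1255.3739 rpm)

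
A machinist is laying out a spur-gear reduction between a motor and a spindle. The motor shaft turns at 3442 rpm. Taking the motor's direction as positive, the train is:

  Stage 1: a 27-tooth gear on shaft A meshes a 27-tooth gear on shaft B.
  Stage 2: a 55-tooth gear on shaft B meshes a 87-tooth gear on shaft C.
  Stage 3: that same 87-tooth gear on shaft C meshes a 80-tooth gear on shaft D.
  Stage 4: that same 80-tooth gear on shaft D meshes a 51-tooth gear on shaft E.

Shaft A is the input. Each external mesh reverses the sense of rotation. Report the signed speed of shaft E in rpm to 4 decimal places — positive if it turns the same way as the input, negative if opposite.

+3711.9608 rpm (same as input, |ω| = 3711.9608 rpm)

Stage 1 [27T→27T]: ω = 3442.0000×27/27 = 3442.0000 rpm, dir flips to −; running = −3442.0000
Stage 2 [55T→87T]: ω = 3442.0000×55/87 = 2175.9770 rpm, dir flips to +; running = +2175.9770
Stage 3 [87T→80T]: ω = 2175.9770×87/80 = 2366.3750 rpm, dir flips to −; running = −2366.3750
Stage 4 [80T→51T]: ω = 2366.3750×80/51 = 3711.9608 rpm, dir flips to +; running = +3711.9608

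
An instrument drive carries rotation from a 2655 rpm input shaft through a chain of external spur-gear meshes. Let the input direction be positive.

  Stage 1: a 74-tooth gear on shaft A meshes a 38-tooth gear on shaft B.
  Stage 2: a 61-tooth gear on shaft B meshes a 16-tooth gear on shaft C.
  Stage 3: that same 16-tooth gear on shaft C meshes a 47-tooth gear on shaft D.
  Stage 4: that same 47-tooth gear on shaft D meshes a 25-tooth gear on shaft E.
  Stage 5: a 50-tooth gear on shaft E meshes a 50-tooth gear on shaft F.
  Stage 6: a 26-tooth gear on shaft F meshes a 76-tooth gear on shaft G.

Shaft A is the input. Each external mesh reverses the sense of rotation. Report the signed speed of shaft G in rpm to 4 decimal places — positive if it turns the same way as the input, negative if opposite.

+4315.8091 rpm (same as input, |ω| = 4315.8091 rpm)

Stage 1 [74T→38T]: ω = 2655.0000×74/38 = 5170.2632 rpm, dir flips to −; running = −5170.2632
Stage 2 [61T→16T]: ω = 5170.2632×61/16 = 19711.6283 rpm, dir flips to +; running = +19711.6283
Stage 3 [16T→47T]: ω = 19711.6283×16/47 = 6710.3415 rpm, dir flips to −; running = −6710.3415
Stage 4 [47T→25T]: ω = 6710.3415×47/25 = 12615.4421 rpm, dir flips to +; running = +12615.4421
Stage 5 [50T→50T]: ω = 12615.4421×50/50 = 12615.4421 rpm, dir flips to −; running = −12615.4421
Stage 6 [26T→76T]: ω = 12615.4421×26/76 = 4315.8091 rpm, dir flips to +; running = +4315.8091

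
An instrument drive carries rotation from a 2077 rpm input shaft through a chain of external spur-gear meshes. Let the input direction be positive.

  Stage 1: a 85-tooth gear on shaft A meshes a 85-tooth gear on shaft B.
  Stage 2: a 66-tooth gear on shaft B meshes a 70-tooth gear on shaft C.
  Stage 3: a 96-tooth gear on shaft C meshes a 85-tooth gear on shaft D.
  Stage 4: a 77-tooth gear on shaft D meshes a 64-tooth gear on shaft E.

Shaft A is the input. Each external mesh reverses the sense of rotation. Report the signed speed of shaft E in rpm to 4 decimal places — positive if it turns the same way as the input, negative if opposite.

+2661.0035 rpm (same as input, |ω| = 2661.0035 rpm)

Stage 1 [85T→85T]: ω = 2077.0000×85/85 = 2077.0000 rpm, dir flips to −; running = −2077.0000
Stage 2 [66T→70T]: ω = 2077.0000×66/70 = 1958.3143 rpm, dir flips to +; running = +1958.3143
Stage 3 [96T→85T]: ω = 1958.3143×96/85 = 2211.7432 rpm, dir flips to −; running = −2211.7432
Stage 4 [77T→64T]: ω = 2211.7432×77/64 = 2661.0035 rpm, dir flips to +; running = +2661.0035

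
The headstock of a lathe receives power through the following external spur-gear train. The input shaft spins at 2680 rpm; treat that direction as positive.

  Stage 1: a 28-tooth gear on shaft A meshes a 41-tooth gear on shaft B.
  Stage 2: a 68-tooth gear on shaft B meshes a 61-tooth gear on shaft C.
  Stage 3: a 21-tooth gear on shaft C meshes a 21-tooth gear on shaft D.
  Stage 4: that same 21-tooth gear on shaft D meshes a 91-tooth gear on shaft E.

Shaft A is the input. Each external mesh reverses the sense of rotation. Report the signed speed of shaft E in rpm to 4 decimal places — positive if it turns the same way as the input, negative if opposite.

Stage 1 [28T→41T]: ω = 2680.0000×28/41 = 1830.2439 rpm, dir flips to −; running = −1830.2439
Stage 2 [68T→61T]: ω = 1830.2439×68/61 = 2040.2719 rpm, dir flips to +; running = +2040.2719
Stage 3 [21T→21T]: ω = 2040.2719×21/21 = 2040.2719 rpm, dir flips to −; running = −2040.2719
Stage 4 [21T→91T]: ω = 2040.2719×21/91 = 470.8320 rpm, dir flips to +; running = +470.8320

+470.8320 rpm (same as input, |ω| = 470.8320 rpm)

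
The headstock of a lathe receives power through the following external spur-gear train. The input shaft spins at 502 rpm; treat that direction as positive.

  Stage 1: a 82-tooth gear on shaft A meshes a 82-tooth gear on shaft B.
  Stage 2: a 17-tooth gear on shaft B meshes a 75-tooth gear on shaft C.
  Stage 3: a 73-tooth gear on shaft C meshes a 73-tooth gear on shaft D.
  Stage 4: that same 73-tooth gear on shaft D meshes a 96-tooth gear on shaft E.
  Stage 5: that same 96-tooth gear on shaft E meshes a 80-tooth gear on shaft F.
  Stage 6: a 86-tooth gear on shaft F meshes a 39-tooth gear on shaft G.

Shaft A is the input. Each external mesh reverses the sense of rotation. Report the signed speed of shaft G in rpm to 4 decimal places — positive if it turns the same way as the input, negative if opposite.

Stage 1 [82T→82T]: ω = 502.0000×82/82 = 502.0000 rpm, dir flips to −; running = −502.0000
Stage 2 [17T→75T]: ω = 502.0000×17/75 = 113.7867 rpm, dir flips to +; running = +113.7867
Stage 3 [73T→73T]: ω = 113.7867×73/73 = 113.7867 rpm, dir flips to −; running = −113.7867
Stage 4 [73T→96T]: ω = 113.7867×73/96 = 86.5253 rpm, dir flips to +; running = +86.5253
Stage 5 [96T→80T]: ω = 86.5253×96/80 = 103.8303 rpm, dir flips to −; running = −103.8303
Stage 6 [86T→39T]: ω = 103.8303×86/39 = 228.9592 rpm, dir flips to +; running = +228.9592

+228.9592 rpm (same as input, |ω| = 228.9592 rpm)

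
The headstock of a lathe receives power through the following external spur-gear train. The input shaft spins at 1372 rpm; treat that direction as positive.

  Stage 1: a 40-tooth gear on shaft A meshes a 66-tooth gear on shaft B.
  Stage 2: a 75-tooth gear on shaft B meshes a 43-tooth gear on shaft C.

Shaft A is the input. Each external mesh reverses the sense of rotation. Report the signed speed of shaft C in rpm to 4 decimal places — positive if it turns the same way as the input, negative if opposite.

+1450.3171 rpm (same as input, |ω| = 1450.3171 rpm)

Stage 1 [40T→66T]: ω = 1372.0000×40/66 = 831.5152 rpm, dir flips to −; running = −831.5152
Stage 2 [75T→43T]: ω = 831.5152×75/43 = 1450.3171 rpm, dir flips to +; running = +1450.3171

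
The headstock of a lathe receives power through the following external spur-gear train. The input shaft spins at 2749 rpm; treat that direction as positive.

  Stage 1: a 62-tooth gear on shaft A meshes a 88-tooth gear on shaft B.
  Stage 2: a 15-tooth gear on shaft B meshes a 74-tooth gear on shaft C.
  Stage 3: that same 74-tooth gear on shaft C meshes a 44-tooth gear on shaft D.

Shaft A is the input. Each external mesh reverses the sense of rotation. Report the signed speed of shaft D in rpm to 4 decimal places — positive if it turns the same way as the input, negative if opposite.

Stage 1 [62T→88T]: ω = 2749.0000×62/88 = 1936.7955 rpm, dir flips to −; running = −1936.7955
Stage 2 [15T→74T]: ω = 1936.7955×15/74 = 392.5937 rpm, dir flips to +; running = +392.5937
Stage 3 [74T→44T]: ω = 392.5937×74/44 = 660.2712 rpm, dir flips to −; running = −660.2712

-660.2712 rpm (opposite to input, |ω| = 660.2712 rpm)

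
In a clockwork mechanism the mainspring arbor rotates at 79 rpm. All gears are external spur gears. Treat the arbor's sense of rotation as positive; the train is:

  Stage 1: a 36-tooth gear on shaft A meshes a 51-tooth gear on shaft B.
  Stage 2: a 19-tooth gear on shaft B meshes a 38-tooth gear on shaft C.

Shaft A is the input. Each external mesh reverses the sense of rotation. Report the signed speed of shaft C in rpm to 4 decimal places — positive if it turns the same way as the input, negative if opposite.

+27.8824 rpm (same as input, |ω| = 27.8824 rpm)

Stage 1 [36T→51T]: ω = 79.0000×36/51 = 55.7647 rpm, dir flips to −; running = −55.7647
Stage 2 [19T→38T]: ω = 55.7647×19/38 = 27.8824 rpm, dir flips to +; running = +27.8824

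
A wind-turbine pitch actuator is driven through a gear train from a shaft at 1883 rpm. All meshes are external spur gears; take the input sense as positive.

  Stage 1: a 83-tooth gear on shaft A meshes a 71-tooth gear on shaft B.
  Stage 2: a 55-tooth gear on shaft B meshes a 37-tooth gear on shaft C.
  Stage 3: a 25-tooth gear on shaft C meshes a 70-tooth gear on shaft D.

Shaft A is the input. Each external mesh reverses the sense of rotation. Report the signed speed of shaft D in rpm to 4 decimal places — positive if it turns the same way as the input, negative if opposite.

-1168.6191 rpm (opposite to input, |ω| = 1168.6191 rpm)

Stage 1 [83T→71T]: ω = 1883.0000×83/71 = 2201.2535 rpm, dir flips to −; running = −2201.2535
Stage 2 [55T→37T]: ω = 2201.2535×55/37 = 3272.1336 rpm, dir flips to +; running = +3272.1336
Stage 3 [25T→70T]: ω = 3272.1336×25/70 = 1168.6191 rpm, dir flips to −; running = −1168.6191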